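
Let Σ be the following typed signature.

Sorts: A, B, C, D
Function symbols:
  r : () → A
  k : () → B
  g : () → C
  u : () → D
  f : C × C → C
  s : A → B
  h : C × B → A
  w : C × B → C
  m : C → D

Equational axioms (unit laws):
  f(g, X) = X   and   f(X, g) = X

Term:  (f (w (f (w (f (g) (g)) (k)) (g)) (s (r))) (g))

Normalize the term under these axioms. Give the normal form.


1. (f (w (f (w (f (g) (g)) (k)) (g)) (s (r))) (g))  →  (w (f (w (f (g) (g)) (k)) (g)) (s (r)))
2. (w (f (w (f (g) (g)) (k)) (g)) (s (r)))  →  (w (w (f (g) (g)) (k)) (s (r)))
3. (w (w (f (g) (g)) (k)) (s (r)))  →  (w (w (g) (k)) (s (r)))

normal form = (w (w (g) (k)) (s (r)))


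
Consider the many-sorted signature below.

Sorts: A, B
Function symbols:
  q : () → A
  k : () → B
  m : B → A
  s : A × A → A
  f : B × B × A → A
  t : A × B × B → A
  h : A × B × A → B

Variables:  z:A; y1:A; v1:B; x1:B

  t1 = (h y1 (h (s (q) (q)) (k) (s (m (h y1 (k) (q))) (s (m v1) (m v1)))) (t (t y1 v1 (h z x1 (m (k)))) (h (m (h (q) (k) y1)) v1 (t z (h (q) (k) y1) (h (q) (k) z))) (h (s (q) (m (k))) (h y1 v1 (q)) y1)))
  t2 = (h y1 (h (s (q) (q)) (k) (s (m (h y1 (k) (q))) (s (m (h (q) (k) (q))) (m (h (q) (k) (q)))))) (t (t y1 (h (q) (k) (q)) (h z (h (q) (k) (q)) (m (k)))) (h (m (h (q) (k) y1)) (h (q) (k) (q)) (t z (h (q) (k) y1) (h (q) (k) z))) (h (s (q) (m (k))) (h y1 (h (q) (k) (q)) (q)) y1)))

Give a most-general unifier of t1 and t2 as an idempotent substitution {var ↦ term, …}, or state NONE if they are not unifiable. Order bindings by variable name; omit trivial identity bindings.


{v1 ↦ (h (q) (k) (q)), x1 ↦ (h (q) (k) (q))}


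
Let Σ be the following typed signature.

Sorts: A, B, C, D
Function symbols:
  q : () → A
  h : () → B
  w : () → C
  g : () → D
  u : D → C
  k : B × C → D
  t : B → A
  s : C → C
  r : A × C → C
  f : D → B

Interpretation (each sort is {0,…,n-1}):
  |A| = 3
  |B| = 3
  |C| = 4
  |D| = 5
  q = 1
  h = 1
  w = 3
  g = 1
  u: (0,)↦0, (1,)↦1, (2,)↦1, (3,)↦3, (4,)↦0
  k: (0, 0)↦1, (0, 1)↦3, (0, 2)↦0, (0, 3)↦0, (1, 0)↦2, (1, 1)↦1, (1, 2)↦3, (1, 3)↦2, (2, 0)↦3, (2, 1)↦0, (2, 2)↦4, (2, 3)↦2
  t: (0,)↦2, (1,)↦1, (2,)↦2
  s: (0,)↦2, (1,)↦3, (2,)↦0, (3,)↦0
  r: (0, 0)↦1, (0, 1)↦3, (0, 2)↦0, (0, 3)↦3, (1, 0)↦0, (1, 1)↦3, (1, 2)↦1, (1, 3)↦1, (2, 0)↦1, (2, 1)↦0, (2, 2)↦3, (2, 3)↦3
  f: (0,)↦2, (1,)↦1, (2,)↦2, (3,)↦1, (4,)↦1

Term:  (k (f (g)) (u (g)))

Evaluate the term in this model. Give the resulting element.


value = 1

  g = 1
  (f (g)) = f(1,) = 1
  g = 1
  (u (g)) = u(1,) = 1
  (k (f (g)) (u (g))) = k(1, 1) = 1


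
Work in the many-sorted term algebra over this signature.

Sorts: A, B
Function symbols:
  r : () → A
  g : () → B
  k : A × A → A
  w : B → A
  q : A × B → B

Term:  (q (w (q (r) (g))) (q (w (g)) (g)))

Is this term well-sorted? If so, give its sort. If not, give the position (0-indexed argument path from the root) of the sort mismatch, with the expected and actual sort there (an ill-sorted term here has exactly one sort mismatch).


      (r) : A
      (g) : B
    (q (r) (g)) : B
  (w (q (r) (g))) : A
      (g) : B
    (w (g)) : A
    (g) : B
  (q (w (g)) (g)) : B
(q (w (q (r) (g))) (q (w (g)) (g))) : B

well-sorted; sort = B


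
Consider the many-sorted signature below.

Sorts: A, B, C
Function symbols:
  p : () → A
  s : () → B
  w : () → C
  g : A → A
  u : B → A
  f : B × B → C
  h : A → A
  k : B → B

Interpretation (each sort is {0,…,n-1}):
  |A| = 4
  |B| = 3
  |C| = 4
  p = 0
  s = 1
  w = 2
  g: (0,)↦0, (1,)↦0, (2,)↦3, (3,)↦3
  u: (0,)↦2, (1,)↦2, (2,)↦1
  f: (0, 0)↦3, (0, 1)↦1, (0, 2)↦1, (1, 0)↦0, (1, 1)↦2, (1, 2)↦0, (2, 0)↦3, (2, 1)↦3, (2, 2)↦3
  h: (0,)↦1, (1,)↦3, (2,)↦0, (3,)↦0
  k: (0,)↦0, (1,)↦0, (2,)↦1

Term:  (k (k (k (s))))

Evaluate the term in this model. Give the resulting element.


  s = 1
  (k (s)) = k(1,) = 0
  (k (k (s))) = k(0,) = 0
  (k (k (k (s)))) = k(0,) = 0

value = 0


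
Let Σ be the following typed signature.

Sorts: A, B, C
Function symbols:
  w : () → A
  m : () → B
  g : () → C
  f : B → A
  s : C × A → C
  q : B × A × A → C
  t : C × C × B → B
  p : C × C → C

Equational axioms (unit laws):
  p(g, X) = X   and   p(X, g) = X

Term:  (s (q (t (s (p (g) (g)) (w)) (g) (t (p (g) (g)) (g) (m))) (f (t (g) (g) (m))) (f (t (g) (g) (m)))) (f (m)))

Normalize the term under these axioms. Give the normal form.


1. (s (q (t (s (p (g) (g)) (w)) (g) (t (p (g) (g)) (g) (m))) (f (t (g) (g) (m))) (f (t (g) (g) (m)))) (f (m)))  →  (s (q (t (s (g) (w)) (g) (t (p (g) (g)) (g) (m))) (f (t (g) (g) (m))) (f (t (g) (g) (m)))) (f (m)))
2. (s (q (t (s (g) (w)) (g) (t (p (g) (g)) (g) (m))) (f (t (g) (g) (m))) (f (t (g) (g) (m)))) (f (m)))  →  (s (q (t (s (g) (w)) (g) (t (g) (g) (m))) (f (t (g) (g) (m))) (f (t (g) (g) (m)))) (f (m)))

normal form = (s (q (t (s (g) (w)) (g) (t (g) (g) (m))) (f (t (g) (g) (m))) (f (t (g) (g) (m)))) (f (m)))


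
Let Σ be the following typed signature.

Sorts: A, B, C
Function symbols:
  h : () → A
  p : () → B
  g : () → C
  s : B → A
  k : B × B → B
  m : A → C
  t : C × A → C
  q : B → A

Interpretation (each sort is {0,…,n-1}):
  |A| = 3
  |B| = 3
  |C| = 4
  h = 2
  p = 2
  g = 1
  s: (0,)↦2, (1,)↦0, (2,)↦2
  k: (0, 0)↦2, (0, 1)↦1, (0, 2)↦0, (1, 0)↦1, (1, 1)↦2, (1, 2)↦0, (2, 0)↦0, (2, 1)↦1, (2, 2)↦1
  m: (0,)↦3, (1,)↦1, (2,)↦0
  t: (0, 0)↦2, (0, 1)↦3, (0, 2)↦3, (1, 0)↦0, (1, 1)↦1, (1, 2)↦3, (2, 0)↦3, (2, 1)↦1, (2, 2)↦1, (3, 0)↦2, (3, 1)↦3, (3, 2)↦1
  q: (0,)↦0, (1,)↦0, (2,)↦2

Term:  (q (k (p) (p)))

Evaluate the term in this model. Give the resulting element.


value = 0

  p = 2
  p = 2
  (k (p) (p)) = k(2, 2) = 1
  (q (k (p) (p))) = q(1,) = 0


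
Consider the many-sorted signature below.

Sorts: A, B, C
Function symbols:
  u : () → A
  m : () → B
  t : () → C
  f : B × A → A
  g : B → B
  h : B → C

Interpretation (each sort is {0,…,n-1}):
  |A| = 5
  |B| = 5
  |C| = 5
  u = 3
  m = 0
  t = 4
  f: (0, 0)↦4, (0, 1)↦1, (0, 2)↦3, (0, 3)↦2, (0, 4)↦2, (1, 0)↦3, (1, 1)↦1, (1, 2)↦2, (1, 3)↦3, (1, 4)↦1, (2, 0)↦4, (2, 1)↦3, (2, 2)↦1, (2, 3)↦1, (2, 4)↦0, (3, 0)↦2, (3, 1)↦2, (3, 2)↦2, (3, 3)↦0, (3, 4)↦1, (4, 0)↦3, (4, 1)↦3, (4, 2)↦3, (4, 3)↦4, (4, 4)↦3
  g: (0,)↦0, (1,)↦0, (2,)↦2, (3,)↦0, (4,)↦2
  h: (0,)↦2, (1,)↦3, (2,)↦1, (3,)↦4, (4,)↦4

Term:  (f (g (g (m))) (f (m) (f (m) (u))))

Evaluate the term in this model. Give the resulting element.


  m = 0
  (g (m)) = g(0,) = 0
  (g (g (m))) = g(0,) = 0
  m = 0
  m = 0
  u = 3
  (f (m) (u)) = f(0, 3) = 2
  (f (m) (f (m) (u))) = f(0, 2) = 3
  (f (g (g (m))) (f (m) (f (m) (u)))) = f(0, 3) = 2

value = 2


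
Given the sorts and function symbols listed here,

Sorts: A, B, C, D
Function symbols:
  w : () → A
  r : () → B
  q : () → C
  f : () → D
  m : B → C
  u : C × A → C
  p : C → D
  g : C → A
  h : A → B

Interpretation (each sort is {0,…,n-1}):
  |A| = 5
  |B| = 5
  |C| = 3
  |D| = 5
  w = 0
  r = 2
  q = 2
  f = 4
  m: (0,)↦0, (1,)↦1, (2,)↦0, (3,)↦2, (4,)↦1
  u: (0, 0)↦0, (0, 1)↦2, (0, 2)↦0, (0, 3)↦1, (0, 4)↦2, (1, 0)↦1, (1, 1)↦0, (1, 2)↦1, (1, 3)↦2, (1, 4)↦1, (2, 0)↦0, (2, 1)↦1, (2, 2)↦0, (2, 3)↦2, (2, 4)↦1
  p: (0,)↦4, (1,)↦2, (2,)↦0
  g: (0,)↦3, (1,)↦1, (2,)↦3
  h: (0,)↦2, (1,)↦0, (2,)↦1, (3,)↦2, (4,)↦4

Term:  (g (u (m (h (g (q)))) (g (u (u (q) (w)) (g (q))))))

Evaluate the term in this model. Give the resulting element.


  q = 2
  (g (q)) = g(2,) = 3
  (h (g (q))) = h(3,) = 2
  (m (h (g (q)))) = m(2,) = 0
  q = 2
  w = 0
  (u (q) (w)) = u(2, 0) = 0
  q = 2
  (g (q)) = g(2,) = 3
  (u (u (q) (w)) (g (q))) = u(0, 3) = 1
  (g (u (u (q) (w)) (g (q)))) = g(1,) = 1
  (u (m (h (g (q)))) (g (u (u (q) (w)) (g (q))))) = u(0, 1) = 2
  (g (u (m (h (g (q)))) (g (u (u (q) (w)) (g (q)))))) = g(2,) = 3

value = 3


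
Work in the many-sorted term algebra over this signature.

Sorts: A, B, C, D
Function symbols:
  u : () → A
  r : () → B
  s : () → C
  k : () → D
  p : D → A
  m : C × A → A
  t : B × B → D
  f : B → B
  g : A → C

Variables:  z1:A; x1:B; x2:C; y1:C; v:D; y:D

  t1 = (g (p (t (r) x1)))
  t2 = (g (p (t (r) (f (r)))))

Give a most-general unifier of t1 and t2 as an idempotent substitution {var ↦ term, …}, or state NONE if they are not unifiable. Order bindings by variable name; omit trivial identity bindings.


{x1 ↦ (f (r))}


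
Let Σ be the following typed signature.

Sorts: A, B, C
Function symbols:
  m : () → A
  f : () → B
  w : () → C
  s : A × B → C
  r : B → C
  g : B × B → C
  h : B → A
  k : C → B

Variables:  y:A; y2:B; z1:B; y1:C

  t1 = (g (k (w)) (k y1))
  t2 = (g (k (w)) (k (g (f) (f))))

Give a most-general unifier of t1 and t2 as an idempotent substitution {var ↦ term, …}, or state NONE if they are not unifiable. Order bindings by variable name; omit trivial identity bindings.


{y1 ↦ (g (f) (f))}


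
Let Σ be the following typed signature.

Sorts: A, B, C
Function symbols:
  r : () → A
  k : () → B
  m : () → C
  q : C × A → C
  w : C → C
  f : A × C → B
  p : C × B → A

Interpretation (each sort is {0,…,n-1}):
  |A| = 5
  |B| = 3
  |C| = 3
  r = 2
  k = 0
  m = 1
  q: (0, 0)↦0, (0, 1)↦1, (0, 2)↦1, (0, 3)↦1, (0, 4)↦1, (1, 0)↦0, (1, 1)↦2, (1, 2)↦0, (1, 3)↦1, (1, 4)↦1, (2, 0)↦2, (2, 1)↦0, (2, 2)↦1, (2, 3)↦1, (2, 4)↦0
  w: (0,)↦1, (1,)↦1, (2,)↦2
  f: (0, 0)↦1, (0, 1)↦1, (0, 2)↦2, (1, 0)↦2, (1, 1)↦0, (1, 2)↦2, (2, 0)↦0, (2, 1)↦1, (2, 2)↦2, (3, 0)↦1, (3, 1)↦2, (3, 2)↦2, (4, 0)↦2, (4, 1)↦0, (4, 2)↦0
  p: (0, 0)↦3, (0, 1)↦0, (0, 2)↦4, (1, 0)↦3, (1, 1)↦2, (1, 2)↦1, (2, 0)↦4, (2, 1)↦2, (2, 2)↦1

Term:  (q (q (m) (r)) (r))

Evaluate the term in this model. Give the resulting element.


value = 1

  m = 1
  r = 2
  (q (m) (r)) = q(1, 2) = 0
  r = 2
  (q (q (m) (r)) (r)) = q(0, 2) = 1


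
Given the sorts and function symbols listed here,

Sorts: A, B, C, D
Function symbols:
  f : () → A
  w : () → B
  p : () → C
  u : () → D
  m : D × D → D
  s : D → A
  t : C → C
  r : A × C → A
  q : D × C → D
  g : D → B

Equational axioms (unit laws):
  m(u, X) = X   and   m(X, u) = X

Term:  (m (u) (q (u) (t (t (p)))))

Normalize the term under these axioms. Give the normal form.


1. (m (u) (q (u) (t (t (p)))))  →  (q (u) (t (t (p))))

normal form = (q (u) (t (t (p))))


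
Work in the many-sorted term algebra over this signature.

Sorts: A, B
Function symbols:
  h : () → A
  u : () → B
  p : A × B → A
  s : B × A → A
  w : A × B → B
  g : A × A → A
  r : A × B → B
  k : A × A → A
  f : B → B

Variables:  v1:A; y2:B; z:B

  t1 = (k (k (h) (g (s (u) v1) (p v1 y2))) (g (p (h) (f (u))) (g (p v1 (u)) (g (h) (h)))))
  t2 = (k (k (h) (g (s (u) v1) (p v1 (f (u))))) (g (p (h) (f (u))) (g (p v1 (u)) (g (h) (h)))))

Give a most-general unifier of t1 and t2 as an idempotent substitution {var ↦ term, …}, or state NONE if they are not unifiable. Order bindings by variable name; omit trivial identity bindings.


{y2 ↦ (f (u))}


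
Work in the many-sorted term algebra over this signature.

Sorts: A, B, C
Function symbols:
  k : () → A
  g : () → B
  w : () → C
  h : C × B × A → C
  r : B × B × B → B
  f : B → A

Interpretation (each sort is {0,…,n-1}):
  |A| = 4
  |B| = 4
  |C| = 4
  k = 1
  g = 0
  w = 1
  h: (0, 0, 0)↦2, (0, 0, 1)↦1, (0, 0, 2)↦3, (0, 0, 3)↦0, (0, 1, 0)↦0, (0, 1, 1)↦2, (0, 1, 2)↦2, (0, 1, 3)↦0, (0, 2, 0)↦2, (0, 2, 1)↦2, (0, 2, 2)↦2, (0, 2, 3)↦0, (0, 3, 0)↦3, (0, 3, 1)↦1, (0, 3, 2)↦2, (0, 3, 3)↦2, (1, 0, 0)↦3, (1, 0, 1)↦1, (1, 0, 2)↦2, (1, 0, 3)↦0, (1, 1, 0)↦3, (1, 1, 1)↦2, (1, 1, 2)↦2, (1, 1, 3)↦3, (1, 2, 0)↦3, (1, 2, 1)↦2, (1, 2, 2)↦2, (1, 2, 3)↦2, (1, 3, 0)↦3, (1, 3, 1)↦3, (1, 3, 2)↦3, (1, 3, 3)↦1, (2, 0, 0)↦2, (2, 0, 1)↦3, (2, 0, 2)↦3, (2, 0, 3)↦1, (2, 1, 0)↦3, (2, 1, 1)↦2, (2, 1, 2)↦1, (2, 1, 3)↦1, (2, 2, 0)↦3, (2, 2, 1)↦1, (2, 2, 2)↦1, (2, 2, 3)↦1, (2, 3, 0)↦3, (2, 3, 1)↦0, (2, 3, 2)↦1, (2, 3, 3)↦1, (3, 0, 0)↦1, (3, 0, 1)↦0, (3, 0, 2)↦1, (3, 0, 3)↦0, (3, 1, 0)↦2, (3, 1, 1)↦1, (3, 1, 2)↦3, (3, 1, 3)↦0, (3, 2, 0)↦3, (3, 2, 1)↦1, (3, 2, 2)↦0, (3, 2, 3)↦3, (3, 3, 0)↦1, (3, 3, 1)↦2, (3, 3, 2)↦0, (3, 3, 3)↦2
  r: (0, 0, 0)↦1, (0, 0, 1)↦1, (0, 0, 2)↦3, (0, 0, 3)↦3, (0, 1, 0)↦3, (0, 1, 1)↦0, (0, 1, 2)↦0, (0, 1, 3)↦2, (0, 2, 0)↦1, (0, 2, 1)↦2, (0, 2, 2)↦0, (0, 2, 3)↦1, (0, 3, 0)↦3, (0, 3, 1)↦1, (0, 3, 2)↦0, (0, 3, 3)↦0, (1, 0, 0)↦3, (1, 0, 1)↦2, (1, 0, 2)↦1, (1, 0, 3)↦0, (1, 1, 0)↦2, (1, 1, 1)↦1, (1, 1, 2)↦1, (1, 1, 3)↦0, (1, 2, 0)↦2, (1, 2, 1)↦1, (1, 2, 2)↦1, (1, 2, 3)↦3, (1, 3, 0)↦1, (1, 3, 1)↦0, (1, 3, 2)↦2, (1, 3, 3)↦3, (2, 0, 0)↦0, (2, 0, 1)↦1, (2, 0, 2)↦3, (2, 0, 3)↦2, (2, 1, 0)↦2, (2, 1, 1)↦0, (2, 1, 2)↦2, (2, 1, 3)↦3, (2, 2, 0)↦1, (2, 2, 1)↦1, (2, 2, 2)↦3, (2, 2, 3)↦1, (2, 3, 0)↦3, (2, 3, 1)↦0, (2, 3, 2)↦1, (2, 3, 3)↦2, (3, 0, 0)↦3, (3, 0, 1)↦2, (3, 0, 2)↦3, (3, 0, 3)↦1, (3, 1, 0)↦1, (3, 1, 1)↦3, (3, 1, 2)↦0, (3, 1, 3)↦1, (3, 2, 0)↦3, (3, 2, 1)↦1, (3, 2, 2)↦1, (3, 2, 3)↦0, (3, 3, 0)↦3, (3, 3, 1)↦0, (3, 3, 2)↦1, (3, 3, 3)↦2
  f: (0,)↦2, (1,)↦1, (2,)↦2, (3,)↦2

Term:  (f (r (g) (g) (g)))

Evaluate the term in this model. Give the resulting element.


value = 1

  g = 0
  g = 0
  g = 0
  (r (g) (g) (g)) = r(0, 0, 0) = 1
  (f (r (g) (g) (g))) = f(1,) = 1


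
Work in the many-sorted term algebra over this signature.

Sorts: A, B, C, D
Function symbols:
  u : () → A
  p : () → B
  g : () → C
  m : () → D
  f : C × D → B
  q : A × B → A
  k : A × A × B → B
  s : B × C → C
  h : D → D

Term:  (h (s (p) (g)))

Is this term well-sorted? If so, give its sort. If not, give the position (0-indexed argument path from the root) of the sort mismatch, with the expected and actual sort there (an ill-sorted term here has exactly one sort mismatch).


    (p) : B
    (g) : C
  (s (p) (g)) : C
(h (s (p) (g))) : ✗ arg 0 at [0] has sort C, expected D

ill-sorted at position [0]: expected D, got C


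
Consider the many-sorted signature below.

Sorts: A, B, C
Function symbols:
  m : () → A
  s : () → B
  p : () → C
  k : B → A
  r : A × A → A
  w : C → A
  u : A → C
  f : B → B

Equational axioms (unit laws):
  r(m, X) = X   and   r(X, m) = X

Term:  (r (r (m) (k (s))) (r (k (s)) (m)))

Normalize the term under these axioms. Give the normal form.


normal form = (r (k (s)) (k (s)))

1. (r (r (m) (k (s))) (r (k (s)) (m)))  →  (r (k (s)) (r (k (s)) (m)))
2. (r (k (s)) (r (k (s)) (m)))  →  (r (k (s)) (k (s)))


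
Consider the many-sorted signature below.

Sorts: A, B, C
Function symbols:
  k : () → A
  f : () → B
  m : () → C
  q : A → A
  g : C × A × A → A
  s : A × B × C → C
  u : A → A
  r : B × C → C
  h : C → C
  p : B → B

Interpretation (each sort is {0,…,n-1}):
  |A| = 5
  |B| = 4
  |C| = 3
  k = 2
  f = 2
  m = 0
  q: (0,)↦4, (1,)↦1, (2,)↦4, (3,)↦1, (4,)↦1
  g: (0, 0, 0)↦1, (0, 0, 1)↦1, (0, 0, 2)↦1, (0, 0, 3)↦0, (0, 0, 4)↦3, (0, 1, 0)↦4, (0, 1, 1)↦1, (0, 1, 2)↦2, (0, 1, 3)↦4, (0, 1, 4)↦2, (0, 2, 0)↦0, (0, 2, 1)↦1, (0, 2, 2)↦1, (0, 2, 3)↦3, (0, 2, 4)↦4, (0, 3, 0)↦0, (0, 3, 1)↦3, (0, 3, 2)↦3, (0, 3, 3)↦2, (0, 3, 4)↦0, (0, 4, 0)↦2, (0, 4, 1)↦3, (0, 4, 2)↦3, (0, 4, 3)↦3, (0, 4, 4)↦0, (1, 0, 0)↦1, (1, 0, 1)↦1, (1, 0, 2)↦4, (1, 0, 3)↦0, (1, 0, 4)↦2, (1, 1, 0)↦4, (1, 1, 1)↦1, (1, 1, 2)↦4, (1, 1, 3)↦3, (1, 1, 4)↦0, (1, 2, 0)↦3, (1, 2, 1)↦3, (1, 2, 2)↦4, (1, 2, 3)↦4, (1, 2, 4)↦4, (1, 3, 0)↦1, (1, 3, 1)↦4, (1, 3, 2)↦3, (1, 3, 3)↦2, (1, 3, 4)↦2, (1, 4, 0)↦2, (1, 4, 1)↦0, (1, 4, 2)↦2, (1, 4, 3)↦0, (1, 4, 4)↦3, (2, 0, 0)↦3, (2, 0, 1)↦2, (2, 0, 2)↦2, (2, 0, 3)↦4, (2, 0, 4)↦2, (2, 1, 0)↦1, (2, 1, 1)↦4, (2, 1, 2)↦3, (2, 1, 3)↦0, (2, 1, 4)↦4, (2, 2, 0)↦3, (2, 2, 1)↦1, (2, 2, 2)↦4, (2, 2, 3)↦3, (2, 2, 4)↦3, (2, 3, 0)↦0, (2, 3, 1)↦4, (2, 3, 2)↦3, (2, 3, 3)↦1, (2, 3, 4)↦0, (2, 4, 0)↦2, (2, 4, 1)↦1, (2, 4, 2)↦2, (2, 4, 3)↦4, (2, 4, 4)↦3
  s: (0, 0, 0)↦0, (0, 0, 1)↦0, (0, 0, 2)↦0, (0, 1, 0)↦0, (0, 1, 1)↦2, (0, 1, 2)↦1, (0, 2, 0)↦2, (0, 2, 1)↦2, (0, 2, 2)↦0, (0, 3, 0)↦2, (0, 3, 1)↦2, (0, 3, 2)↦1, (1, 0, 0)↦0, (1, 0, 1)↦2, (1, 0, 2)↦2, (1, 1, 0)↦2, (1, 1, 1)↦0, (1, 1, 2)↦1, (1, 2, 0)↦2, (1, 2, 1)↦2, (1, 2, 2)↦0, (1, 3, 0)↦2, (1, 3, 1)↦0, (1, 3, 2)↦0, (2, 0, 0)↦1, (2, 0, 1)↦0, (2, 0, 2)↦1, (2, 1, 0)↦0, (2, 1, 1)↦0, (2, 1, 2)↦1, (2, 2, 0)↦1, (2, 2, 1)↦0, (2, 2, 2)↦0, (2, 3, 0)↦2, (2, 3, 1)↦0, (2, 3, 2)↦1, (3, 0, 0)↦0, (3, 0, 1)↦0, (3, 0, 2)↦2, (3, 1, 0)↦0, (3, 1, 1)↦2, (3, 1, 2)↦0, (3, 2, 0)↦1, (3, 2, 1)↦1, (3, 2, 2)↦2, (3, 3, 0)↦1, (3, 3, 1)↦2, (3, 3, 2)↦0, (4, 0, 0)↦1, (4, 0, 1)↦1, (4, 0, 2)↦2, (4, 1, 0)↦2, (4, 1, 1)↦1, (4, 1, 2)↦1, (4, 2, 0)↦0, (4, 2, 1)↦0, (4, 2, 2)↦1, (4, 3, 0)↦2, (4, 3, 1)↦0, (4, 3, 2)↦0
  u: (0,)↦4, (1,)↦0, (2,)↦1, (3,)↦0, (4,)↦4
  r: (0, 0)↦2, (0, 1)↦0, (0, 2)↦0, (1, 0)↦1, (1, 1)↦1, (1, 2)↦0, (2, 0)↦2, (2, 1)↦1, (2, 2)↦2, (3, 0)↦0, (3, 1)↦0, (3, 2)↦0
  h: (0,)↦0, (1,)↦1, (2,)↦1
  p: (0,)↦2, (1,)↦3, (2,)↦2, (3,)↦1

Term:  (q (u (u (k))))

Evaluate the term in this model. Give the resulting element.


value = 4

  k = 2
  (u (k)) = u(2,) = 1
  (u (u (k))) = u(1,) = 0
  (q (u (u (k)))) = q(0,) = 4


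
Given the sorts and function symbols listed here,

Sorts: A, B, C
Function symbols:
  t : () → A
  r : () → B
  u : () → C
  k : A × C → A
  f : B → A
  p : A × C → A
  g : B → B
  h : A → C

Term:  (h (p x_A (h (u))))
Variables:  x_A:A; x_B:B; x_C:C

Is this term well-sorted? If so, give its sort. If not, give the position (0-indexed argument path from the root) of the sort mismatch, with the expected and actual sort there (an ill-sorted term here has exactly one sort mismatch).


    x_A : A
      (u) : C
    (h (u)) : ✗ arg 0 at [0, 1, 0] has sort C, expected A

ill-sorted at position [0, 1, 0]: expected A, got C


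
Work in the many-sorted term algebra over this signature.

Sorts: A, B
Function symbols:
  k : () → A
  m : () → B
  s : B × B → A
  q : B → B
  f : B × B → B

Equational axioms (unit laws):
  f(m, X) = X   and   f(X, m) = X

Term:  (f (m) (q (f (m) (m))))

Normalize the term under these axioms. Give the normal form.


1. (f (m) (q (f (m) (m))))  →  (q (f (m) (m)))
2. (q (f (m) (m)))  →  (q (m))

normal form = (q (m))


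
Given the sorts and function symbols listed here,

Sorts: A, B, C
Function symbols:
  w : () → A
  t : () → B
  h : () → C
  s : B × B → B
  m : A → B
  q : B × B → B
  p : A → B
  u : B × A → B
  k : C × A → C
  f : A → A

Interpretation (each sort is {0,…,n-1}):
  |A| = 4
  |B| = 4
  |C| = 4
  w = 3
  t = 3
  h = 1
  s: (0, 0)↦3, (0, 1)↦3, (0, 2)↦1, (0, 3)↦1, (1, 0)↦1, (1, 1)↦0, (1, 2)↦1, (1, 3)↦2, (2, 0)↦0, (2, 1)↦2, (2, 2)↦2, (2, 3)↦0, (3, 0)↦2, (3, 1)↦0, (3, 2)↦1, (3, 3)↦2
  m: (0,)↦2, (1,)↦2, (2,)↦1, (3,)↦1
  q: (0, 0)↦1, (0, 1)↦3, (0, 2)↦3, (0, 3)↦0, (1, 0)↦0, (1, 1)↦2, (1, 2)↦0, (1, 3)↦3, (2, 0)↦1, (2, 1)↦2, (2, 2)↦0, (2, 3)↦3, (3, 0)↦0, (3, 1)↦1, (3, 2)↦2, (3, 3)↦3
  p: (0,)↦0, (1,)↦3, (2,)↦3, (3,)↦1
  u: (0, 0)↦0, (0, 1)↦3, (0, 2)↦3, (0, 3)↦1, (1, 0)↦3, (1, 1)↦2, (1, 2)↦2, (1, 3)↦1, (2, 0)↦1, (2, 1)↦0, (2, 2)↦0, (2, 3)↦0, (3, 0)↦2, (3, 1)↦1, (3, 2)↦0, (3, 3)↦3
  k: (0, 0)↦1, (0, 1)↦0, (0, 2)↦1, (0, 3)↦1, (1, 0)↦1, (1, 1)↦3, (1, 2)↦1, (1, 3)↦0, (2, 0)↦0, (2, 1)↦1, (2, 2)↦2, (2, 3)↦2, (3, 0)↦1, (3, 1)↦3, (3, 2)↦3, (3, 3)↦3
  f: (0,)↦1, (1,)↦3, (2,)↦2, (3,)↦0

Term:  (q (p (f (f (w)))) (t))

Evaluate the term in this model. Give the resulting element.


value = 3

  w = 3
  (f (w)) = f(3,) = 0
  (f (f (w))) = f(0,) = 1
  (p (f (f (w)))) = p(1,) = 3
  t = 3
  (q (p (f (f (w)))) (t)) = q(3, 3) = 3


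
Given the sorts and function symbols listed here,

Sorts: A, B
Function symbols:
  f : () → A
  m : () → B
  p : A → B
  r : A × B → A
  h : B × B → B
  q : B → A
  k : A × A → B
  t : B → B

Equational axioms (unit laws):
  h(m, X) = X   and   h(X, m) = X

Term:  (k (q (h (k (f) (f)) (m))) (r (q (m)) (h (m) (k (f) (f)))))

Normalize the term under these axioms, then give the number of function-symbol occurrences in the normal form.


size = 11

1. (k (q (h (k (f) (f)) (m))) (r (q (m)) (h (m) (k (f) (f)))))  →  (k (q (k (f) (f))) (r (q (m)) (h (m) (k (f) (f)))))
2. (k (q (k (f) (f))) (r (q (m)) (h (m) (k (f) (f)))))  →  (k (q (k (f) (f))) (r (q (m)) (k (f) (f))))
normal form: (k (q (k (f) (f))) (r (q (m)) (k (f) (f))))


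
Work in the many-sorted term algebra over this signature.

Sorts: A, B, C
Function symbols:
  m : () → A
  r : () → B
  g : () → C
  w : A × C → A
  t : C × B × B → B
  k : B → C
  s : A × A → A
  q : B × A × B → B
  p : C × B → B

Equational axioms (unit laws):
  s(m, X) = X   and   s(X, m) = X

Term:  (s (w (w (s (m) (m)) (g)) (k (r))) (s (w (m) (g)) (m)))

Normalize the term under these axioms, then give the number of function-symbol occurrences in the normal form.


1. (s (w (w (s (m) (m)) (g)) (k (r))) (s (w (m) (g)) (m)))  →  (s (w (w (m) (g)) (k (r))) (s (w (m) (g)) (m)))
2. (s (w (w (m) (g)) (k (r))) (s (w (m) (g)) (m)))  →  (s (w (w (m) (g)) (k (r))) (w (m) (g)))
normal form: (s (w (w (m) (g)) (k (r))) (w (m) (g)))

size = 10


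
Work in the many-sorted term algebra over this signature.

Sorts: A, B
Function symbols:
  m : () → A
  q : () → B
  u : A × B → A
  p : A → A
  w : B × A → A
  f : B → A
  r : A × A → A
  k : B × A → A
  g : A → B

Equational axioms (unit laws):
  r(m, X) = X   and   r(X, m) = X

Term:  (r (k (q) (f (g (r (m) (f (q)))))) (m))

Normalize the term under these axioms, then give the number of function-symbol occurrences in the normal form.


size = 6

1. (r (k (q) (f (g (r (m) (f (q)))))) (m))  →  (k (q) (f (g (r (m) (f (q))))))
2. (k (q) (f (g (r (m) (f (q))))))  →  (k (q) (f (g (f (q)))))
normal form: (k (q) (f (g (f (q)))))


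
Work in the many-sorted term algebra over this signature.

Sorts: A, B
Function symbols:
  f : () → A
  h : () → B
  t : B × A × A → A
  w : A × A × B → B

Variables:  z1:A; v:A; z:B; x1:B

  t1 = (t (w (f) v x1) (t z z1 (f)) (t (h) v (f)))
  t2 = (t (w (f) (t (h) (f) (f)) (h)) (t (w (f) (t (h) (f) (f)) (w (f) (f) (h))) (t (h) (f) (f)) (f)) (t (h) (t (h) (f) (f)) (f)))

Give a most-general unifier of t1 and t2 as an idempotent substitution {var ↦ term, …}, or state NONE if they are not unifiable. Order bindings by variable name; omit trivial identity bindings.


{v ↦ (t (h) (f) (f)), x1 ↦ (h), z ↦ (w (f) (t (h) (f) (f)) (w (f) (f) (h))), z1 ↦ (t (h) (f) (f))}


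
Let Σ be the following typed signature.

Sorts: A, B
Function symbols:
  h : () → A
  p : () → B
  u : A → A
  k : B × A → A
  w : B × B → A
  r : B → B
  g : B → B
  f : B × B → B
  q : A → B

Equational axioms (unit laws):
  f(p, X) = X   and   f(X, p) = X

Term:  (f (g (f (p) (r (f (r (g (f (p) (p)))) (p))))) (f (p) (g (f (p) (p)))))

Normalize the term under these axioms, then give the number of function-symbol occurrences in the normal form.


size = 8

1. (f (g (f (p) (r (f (r (g (f (p) (p)))) (p))))) (f (p) (g (f (p) (p)))))  →  (f (g (r (f (r (g (f (p) (p)))) (p)))) (f (p) (g (f (p) (p)))))
2. (f (g (r (f (r (g (f (p) (p)))) (p)))) (f (p) (g (f (p) (p)))))  →  (f (g (r (r (g (f (p) (p)))))) (f (p) (g (f (p) (p)))))
3. (f (g (r (r (g (f (p) (p)))))) (f (p) (g (f (p) (p)))))  →  (f (g (r (r (g (p))))) (f (p) (g (f (p) (p)))))
4. (f (g (r (r (g (p))))) (f (p) (g (f (p) (p)))))  →  (f (g (r (r (g (p))))) (g (f (p) (p))))
5. (f (g (r (r (g (p))))) (g (f (p) (p))))  →  (f (g (r (r (g (p))))) (g (p)))
normal form: (f (g (r (r (g (p))))) (g (p)))


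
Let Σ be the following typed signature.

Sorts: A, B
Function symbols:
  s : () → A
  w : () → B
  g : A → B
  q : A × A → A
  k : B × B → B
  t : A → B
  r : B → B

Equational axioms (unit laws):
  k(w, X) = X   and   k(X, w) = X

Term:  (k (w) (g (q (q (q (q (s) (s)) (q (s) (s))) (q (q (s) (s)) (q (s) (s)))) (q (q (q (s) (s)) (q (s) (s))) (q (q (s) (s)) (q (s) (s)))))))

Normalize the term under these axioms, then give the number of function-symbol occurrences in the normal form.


size = 32

1. (k (w) (g (q (q (q (q (s) (s)) (q (s) (s))) (q (q (s) (s)) (q (s) (s)))) (q (q (q (s) (s)) (q (s) (s))) (q (q (s) (s)) (q (s) (s)))))))  →  (g (q (q (q (q (s) (s)) (q (s) (s))) (q (q (s) (s)) (q (s) (s)))) (q (q (q (s) (s)) (q (s) (s))) (q (q (s) (s)) (q (s) (s))))))
normal form: (g (q (q (q (q (s) (s)) (q (s) (s))) (q (q (s) (s)) (q (s) (s)))) (q (q (q (s) (s)) (q (s) (s))) (q (q (s) (s)) (q (s) (s))))))


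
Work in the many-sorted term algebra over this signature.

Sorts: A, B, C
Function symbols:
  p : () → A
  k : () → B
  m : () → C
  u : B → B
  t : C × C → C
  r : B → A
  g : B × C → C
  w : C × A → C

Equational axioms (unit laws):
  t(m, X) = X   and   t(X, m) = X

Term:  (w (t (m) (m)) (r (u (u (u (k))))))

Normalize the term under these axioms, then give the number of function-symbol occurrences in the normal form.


1. (w (t (m) (m)) (r (u (u (u (k))))))  →  (w (m) (r (u (u (u (k))))))
normal form: (w (m) (r (u (u (u (k))))))

size = 7


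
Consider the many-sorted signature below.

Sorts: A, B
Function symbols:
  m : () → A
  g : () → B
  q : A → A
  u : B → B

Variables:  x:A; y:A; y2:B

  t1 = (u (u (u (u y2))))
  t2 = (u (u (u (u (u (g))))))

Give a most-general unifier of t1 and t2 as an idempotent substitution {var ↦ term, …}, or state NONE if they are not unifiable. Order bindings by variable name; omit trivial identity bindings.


{y2 ↦ (u (g))}


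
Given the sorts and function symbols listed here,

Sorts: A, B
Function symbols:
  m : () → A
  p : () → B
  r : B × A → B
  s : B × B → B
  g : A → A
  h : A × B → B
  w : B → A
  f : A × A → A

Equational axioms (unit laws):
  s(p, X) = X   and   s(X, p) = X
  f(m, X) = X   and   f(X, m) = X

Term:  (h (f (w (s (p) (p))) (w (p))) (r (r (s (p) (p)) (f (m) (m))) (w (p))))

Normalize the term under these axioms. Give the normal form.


1. (h (f (w (s (p) (p))) (w (p))) (r (r (s (p) (p)) (f (m) (m))) (w (p))))  →  (h (f (w (p)) (w (p))) (r (r (s (p) (p)) (f (m) (m))) (w (p))))
2. (h (f (w (p)) (w (p))) (r (r (s (p) (p)) (f (m) (m))) (w (p))))  →  (h (f (w (p)) (w (p))) (r (r (p) (f (m) (m))) (w (p))))
3. (h (f (w (p)) (w (p))) (r (r (p) (f (m) (m))) (w (p))))  →  (h (f (w (p)) (w (p))) (r (r (p) (m)) (w (p))))

normal form = (h (f (w (p)) (w (p))) (r (r (p) (m)) (w (p))))


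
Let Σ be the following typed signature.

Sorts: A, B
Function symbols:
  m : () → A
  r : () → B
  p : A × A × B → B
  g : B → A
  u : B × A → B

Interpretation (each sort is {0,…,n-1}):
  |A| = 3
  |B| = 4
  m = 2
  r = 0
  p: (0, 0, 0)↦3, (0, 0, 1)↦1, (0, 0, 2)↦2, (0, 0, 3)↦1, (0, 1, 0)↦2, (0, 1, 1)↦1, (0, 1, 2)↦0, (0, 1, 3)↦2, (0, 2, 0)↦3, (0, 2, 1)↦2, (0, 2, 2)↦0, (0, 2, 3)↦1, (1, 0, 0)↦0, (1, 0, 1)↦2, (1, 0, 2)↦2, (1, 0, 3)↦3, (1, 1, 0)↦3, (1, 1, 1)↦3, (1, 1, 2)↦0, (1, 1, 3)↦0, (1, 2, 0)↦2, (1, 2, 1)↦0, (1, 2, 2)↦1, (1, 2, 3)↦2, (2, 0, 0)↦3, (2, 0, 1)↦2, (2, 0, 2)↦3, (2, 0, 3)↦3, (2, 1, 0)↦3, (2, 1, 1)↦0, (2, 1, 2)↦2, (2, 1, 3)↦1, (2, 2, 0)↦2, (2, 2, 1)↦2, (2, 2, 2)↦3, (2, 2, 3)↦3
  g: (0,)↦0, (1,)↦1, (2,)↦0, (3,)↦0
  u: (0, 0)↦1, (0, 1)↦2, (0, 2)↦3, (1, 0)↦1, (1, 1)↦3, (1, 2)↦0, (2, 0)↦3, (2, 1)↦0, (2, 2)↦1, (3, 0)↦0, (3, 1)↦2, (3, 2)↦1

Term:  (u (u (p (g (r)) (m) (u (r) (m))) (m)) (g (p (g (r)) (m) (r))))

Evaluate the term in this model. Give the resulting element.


  r = 0
  (g (r)) = g(0,) = 0
  m = 2
  r = 0
  m = 2
  (u (r) (m)) = u(0, 2) = 3
  (p (g (r)) (m) (u (r) (m))) = p(0, 2, 3) = 1
  m = 2
  (u (p (g (r)) (m) (u (r) (m))) (m)) = u(1, 2) = 0
  r = 0
  (g (r)) = g(0,) = 0
  m = 2
  r = 0
  (p (g (r)) (m) (r)) = p(0, 2, 0) = 3
  (g (p (g (r)) (m) (r))) = g(3,) = 0
  (u (u (p (g (r)) (m) (u (r) (m))) (m)) (g (p (g (r)) (m) (r)))) = u(0, 0) = 1

value = 1


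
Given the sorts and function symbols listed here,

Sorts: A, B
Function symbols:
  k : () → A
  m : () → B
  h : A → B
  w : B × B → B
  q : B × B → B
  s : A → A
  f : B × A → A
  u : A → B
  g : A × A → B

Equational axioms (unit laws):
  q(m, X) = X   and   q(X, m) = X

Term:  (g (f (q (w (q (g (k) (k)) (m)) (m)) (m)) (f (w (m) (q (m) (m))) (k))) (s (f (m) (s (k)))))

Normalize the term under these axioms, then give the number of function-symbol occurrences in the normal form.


size = 17

1. (g (f (q (w (q (g (k) (k)) (m)) (m)) (m)) (f (w (m) (q (m) (m))) (k))) (s (f (m) (s (k)))))  →  (g (f (w (q (g (k) (k)) (m)) (m)) (f (w (m) (q (m) (m))) (k))) (s (f (m) (s (k)))))
2. (g (f (w (q (g (k) (k)) (m)) (m)) (f (w (m) (q (m) (m))) (k))) (s (f (m) (s (k)))))  →  (g (f (w (g (k) (k)) (m)) (f (w (m) (q (m) (m))) (k))) (s (f (m) (s (k)))))
3. (g (f (w (g (k) (k)) (m)) (f (w (m) (q (m) (m))) (k))) (s (f (m) (s (k)))))  →  (g (f (w (g (k) (k)) (m)) (f (w (m) (m)) (k))) (s (f (m) (s (k)))))
normal form: (g (f (w (g (k) (k)) (m)) (f (w (m) (m)) (k))) (s (f (m) (s (k)))))


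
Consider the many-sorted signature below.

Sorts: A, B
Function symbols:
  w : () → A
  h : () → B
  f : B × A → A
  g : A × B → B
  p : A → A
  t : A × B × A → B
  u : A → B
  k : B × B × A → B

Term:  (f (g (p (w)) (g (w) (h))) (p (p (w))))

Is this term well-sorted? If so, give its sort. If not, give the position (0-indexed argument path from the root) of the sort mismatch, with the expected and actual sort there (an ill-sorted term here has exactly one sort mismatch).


      (w) : A
    (p (w)) : A
      (w) : A
      (h) : B
    (g (w) (h)) : B
  (g (p (w)) (g (w) (h))) : B
      (w) : A
    (p (w)) : A
  (p (p (w))) : A
(f (g (p (w)) (g (w) (h))) (p (p (w)))) : A

well-sorted; sort = A


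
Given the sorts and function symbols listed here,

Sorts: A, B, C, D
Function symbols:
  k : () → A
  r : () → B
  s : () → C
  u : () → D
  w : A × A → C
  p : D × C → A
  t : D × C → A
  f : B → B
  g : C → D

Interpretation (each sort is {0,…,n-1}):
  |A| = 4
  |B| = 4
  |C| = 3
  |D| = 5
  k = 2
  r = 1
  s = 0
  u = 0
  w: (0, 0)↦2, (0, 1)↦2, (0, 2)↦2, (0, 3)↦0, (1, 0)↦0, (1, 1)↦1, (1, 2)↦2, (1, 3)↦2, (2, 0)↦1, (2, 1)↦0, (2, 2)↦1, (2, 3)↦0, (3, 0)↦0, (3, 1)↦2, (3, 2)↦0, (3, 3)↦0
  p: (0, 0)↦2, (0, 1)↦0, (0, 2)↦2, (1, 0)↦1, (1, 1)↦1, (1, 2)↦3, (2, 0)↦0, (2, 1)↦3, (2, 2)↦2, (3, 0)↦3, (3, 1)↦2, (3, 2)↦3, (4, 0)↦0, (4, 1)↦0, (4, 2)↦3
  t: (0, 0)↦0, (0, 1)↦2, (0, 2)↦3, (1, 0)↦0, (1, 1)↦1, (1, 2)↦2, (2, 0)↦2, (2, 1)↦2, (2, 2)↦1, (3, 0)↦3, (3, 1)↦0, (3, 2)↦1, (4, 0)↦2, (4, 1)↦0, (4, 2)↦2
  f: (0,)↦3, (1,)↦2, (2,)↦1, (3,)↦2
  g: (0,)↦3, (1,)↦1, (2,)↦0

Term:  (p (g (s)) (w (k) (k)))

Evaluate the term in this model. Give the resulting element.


value = 2

  s = 0
  (g (s)) = g(0,) = 3
  k = 2
  k = 2
  (w (k) (k)) = w(2, 2) = 1
  (p (g (s)) (w (k) (k))) = p(3, 1) = 2


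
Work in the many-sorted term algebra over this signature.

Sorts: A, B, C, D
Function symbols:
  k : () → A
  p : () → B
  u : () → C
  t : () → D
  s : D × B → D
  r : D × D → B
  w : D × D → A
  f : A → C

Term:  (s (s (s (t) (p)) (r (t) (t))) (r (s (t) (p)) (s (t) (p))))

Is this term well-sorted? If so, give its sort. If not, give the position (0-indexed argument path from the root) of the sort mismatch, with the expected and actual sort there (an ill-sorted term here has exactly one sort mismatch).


      (t) : D
      (p) : B
    (s (t) (p)) : D
      (t) : D
      (t) : D
    (r (t) (t)) : B
  (s (s (t) (p)) (r (t) (t))) : D
      (t) : D
      (p) : B
    (s (t) (p)) : D
      (t) : D
      (p) : B
    (s (t) (p)) : D
  (r (s (t) (p)) (s (t) (p))) : B
(s (s (s (t) (p)) (r (t) (t))) (r (s (t) (p)) (s (t) (p)))) : D

well-sorted; sort = D


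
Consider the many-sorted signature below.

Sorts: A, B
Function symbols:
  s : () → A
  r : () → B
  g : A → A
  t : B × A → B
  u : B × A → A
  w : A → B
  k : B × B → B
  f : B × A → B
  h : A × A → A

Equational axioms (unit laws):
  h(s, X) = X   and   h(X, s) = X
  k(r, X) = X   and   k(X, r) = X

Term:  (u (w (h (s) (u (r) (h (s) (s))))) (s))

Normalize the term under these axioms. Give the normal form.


1. (u (w (h (s) (u (r) (h (s) (s))))) (s))  →  (u (w (u (r) (h (s) (s)))) (s))
2. (u (w (u (r) (h (s) (s)))) (s))  →  (u (w (u (r) (s))) (s))

normal form = (u (w (u (r) (s))) (s))


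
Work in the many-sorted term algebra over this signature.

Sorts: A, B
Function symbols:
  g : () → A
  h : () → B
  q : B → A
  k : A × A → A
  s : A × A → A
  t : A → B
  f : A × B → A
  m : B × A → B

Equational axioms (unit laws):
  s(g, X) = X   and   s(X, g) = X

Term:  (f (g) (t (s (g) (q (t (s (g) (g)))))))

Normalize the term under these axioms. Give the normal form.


1. (f (g) (t (s (g) (q (t (s (g) (g)))))))  →  (f (g) (t (q (t (s (g) (g))))))
2. (f (g) (t (q (t (s (g) (g))))))  →  (f (g) (t (q (t (g)))))

normal form = (f (g) (t (q (t (g)))))


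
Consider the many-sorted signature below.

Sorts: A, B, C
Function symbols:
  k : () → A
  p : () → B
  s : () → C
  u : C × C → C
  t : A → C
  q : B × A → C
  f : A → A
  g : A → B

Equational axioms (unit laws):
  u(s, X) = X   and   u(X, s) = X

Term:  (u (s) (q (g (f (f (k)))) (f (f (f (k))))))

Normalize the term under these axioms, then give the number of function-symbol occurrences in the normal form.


1. (u (s) (q (g (f (f (k)))) (f (f (f (k))))))  →  (q (g (f (f (k)))) (f (f (f (k)))))
normal form: (q (g (f (f (k)))) (f (f (f (k)))))

size = 9


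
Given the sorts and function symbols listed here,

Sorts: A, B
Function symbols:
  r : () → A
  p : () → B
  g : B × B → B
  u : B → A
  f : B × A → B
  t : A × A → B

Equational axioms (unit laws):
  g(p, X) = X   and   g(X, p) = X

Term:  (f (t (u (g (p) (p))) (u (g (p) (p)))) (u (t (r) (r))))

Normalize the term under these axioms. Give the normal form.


normal form = (f (t (u (p)) (u (p))) (u (t (r) (r))))

1. (f (t (u (g (p) (p))) (u (g (p) (p)))) (u (t (r) (r))))  →  (f (t (u (p)) (u (g (p) (p)))) (u (t (r) (r))))
2. (f (t (u (p)) (u (g (p) (p)))) (u (t (r) (r))))  →  (f (t (u (p)) (u (p))) (u (t (r) (r))))


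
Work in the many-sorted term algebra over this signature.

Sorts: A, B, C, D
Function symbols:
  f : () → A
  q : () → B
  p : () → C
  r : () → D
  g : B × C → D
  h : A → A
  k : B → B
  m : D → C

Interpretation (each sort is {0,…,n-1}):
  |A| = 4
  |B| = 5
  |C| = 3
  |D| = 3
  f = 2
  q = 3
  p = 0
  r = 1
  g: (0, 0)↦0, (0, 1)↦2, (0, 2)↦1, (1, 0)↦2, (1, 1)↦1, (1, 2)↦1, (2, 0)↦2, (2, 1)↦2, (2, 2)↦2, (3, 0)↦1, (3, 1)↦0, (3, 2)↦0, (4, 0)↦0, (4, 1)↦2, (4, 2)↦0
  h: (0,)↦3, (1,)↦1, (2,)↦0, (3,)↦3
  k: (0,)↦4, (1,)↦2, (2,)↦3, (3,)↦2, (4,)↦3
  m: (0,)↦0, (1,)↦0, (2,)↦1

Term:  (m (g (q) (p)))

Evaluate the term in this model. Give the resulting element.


value = 0

  q = 3
  p = 0
  (g (q) (p)) = g(3, 0) = 1
  (m (g (q) (p))) = m(1,) = 0


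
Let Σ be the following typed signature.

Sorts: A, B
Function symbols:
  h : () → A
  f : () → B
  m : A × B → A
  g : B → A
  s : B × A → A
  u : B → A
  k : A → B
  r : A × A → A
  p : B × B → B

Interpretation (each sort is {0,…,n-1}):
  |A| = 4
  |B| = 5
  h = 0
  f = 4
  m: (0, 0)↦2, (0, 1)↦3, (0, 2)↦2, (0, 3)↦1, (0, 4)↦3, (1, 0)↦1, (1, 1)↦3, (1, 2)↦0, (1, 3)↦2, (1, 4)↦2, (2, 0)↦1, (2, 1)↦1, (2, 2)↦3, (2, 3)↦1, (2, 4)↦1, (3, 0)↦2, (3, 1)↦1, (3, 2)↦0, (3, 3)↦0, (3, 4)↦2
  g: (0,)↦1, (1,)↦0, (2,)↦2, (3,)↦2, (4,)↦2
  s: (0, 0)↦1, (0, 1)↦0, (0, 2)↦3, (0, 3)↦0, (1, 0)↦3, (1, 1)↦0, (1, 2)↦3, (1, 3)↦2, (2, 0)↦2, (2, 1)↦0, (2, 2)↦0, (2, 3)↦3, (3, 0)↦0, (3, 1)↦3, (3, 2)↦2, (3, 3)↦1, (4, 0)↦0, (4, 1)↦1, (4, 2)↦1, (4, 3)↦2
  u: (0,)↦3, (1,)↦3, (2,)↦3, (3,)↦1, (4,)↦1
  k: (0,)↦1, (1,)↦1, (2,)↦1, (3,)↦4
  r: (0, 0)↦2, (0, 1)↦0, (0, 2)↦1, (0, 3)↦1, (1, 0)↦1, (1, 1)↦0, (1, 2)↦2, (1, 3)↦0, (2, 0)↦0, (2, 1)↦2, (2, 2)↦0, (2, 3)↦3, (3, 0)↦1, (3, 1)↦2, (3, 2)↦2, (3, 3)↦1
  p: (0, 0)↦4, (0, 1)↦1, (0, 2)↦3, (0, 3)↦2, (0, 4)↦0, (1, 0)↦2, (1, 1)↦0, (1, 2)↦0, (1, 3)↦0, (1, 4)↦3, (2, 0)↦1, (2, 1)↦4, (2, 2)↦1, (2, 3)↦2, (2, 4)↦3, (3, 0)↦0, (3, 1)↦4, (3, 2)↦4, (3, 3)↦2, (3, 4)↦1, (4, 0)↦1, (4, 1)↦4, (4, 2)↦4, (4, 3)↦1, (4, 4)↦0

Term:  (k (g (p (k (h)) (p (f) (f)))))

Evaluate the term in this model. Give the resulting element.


value = 1

  h = 0
  (k (h)) = k(0,) = 1
  f = 4
  f = 4
  (p (f) (f)) = p(4, 4) = 0
  (p (k (h)) (p (f) (f))) = p(1, 0) = 2
  (g (p (k (h)) (p (f) (f)))) = g(2,) = 2
  (k (g (p (k (h)) (p (f) (f))))) = k(2,) = 1


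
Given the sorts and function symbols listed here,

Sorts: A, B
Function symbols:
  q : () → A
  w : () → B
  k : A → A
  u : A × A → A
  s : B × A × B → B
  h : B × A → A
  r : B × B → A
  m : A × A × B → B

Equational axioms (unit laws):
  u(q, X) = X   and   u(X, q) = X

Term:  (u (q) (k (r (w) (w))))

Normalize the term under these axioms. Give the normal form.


normal form = (k (r (w) (w)))

1. (u (q) (k (r (w) (w))))  →  (k (r (w) (w)))


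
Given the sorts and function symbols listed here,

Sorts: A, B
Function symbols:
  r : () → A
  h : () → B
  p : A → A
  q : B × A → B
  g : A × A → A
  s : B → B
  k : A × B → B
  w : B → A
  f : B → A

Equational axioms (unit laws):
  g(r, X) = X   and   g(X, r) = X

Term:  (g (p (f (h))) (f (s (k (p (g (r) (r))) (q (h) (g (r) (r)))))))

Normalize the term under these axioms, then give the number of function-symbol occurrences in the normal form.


1. (g (p (f (h))) (f (s (k (p (g (r) (r))) (q (h) (g (r) (r)))))))  →  (g (p (f (h))) (f (s (k (p (r)) (q (h) (g (r) (r)))))))
2. (g (p (f (h))) (f (s (k (p (r)) (q (h) (g (r) (r)))))))  →  (g (p (f (h))) (f (s (k (p (r)) (q (h) (r))))))
normal form: (g (p (f (h))) (f (s (k (p (r)) (q (h) (r))))))

size = 12


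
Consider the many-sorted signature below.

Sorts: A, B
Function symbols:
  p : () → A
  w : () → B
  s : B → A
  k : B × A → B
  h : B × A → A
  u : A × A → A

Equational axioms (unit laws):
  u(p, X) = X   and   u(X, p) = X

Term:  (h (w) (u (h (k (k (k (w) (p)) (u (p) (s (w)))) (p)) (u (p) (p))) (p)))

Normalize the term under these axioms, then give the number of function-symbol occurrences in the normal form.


1. (h (w) (u (h (k (k (k (w) (p)) (u (p) (s (w)))) (p)) (u (p) (p))) (p)))  →  (h (w) (h (k (k (k (w) (p)) (u (p) (s (w)))) (p)) (u (p) (p))))
2. (h (w) (h (k (k (k (w) (p)) (u (p) (s (w)))) (p)) (u (p) (p))))  →  (h (w) (h (k (k (k (w) (p)) (s (w))) (p)) (u (p) (p))))
3. (h (w) (h (k (k (k (w) (p)) (s (w))) (p)) (u (p) (p))))  →  (h (w) (h (k (k (k (w) (p)) (s (w))) (p)) (p)))
normal form: (h (w) (h (k (k (k (w) (p)) (s (w))) (p)) (p)))

size = 12


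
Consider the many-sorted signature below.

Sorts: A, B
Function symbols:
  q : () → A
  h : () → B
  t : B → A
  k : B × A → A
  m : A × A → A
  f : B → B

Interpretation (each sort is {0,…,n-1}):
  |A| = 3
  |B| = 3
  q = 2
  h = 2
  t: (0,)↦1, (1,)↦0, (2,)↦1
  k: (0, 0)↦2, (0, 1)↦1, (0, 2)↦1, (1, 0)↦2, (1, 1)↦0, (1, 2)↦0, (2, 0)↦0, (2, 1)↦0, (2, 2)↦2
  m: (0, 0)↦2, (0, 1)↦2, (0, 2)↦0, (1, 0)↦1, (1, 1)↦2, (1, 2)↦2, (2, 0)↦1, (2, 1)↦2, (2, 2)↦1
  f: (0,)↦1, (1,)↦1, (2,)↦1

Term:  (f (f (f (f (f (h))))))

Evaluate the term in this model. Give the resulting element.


  h = 2
  (f (h)) = f(2,) = 1
  (f (f (h))) = f(1,) = 1
  (f (f (f (h)))) = f(1,) = 1
  (f (f (f (f (h))))) = f(1,) = 1
  (f (f (f (f (f (h)))))) = f(1,) = 1

value = 1
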